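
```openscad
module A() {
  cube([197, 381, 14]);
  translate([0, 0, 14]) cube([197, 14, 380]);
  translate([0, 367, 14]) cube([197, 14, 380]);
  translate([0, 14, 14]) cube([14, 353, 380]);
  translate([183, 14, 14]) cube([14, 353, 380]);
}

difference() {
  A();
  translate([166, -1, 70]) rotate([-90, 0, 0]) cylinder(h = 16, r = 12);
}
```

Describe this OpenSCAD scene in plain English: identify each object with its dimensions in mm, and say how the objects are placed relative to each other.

A is an open-topped rectangular box: outside dimensions 197×381×394 mm, with a uniform wall and base thickness of 14 mm. The base is a full 197×381 slab on the floor; four walls sit on top of the base. The front and back walls (the −y and +y sides) span the full width; the two side walls fit between them.

The open box has a circular hole of radius 12 mm through its front wall, centred at (x = 166, z = 70).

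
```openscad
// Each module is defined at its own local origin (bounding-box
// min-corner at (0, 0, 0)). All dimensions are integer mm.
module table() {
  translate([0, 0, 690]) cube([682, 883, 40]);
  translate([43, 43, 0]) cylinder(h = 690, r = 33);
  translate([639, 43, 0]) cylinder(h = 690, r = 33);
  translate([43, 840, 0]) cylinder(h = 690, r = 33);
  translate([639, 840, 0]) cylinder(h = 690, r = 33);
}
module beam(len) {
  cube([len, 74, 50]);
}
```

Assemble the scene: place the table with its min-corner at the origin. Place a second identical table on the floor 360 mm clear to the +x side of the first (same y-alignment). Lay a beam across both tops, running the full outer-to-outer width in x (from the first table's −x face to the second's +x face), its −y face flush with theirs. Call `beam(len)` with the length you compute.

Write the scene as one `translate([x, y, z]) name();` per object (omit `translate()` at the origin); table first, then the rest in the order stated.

table();
translate([1042, 0, 0]) table();
translate([0, 0, 730]) beam(1724);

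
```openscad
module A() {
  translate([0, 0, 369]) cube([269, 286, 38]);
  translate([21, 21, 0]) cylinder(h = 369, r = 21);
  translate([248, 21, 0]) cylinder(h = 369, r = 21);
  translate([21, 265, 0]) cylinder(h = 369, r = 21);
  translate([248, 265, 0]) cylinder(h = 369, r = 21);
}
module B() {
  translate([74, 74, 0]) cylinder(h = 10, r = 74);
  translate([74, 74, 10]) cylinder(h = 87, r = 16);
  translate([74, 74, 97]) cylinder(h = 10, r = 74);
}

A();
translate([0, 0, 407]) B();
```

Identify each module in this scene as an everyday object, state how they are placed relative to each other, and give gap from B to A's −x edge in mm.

A is a stool. B is a spool. The spool is on top of the stool. The gap from the spool to the stool's −x edge is 0 mm.

The spool's min-x is at 0; the stool's min-x is 0; gap = 0 mm.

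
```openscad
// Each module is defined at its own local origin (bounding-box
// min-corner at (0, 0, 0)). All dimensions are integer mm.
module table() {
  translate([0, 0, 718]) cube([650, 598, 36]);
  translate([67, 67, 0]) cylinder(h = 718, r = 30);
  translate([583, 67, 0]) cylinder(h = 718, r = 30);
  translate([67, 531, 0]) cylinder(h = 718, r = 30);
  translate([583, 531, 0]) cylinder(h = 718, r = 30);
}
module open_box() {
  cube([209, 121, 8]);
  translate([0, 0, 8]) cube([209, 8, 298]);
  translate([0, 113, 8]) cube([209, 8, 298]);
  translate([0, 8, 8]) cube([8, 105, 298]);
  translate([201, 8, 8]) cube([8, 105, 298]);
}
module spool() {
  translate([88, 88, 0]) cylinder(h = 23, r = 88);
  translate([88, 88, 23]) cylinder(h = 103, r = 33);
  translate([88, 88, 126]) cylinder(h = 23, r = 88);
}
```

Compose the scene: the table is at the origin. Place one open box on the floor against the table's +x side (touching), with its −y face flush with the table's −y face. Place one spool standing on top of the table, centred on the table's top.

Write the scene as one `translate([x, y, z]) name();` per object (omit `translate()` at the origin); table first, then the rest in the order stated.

table();
translate([650, 0, 0]) open_box();
translate([237, 211, 754]) spool();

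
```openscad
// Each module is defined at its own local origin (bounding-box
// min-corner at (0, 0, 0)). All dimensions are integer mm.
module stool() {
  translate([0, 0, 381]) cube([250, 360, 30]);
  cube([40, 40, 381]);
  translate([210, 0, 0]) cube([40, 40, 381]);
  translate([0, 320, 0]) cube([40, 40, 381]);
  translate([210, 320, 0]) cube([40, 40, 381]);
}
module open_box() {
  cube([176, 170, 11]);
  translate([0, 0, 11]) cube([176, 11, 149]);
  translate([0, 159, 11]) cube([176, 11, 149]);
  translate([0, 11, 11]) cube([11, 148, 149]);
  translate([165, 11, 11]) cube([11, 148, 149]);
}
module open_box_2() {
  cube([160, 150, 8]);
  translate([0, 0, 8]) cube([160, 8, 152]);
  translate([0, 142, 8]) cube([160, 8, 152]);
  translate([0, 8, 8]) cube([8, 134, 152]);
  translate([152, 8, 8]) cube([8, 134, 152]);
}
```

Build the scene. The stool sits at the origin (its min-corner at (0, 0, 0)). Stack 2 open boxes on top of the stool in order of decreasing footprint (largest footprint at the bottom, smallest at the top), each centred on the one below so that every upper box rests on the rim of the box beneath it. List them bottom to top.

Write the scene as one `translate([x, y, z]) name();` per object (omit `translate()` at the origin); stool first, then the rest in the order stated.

stool();
translate([37, 95, 411]) open_box();
translate([45, 105, 571]) open_box_2();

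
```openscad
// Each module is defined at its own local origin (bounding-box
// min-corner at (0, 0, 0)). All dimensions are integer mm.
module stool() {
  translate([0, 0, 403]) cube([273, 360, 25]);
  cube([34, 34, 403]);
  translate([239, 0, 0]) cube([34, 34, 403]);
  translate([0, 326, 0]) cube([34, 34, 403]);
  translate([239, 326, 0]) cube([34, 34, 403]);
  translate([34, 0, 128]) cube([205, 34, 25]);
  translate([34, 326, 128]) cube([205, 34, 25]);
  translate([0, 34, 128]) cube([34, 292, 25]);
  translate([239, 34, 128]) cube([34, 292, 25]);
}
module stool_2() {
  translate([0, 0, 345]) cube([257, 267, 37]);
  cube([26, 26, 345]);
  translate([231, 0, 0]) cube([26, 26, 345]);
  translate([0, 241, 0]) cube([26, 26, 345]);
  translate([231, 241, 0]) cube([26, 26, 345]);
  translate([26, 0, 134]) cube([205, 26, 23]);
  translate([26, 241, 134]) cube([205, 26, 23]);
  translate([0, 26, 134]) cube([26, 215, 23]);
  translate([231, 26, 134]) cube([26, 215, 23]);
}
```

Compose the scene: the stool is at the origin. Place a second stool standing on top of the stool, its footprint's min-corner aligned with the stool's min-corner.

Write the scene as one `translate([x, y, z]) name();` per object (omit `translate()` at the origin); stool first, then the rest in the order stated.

stool();
translate([0, 0, 428]) stool_2();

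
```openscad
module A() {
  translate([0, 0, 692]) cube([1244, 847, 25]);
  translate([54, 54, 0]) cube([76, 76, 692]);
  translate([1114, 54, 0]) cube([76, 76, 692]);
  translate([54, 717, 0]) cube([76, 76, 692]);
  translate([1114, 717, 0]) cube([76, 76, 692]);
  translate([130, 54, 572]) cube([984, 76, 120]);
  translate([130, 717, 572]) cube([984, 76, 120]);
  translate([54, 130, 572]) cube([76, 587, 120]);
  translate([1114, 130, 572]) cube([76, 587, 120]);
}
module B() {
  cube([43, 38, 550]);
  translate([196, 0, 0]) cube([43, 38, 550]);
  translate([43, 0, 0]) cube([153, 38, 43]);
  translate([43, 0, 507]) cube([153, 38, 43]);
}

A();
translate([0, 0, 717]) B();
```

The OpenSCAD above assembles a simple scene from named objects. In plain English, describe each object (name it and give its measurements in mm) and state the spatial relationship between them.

A is a table with a 1244×847 mm rectangular top, 25 mm thick, top surface at z = 717 mm, supported by four 76×76 mm square legs, each inset 54 mm from the nearest pair of top edges, running from the floor. Four apron rails, 76 mm thick and 120 mm tall, run between adjacent legs with their top edges flush with the underside of the top and their outer faces flush with the legs' outer faces.

B is a rectangular picture frame lying in the x–z plane (depth along y). The opening is 153 mm wide (x) by 464 mm tall (z), surrounded by a border 43 mm wide on all four sides. The frame is 38 mm deep and is made of two full-height vertical stiles with two horizontal rails fitted between them.

The picture frame is on top of the table.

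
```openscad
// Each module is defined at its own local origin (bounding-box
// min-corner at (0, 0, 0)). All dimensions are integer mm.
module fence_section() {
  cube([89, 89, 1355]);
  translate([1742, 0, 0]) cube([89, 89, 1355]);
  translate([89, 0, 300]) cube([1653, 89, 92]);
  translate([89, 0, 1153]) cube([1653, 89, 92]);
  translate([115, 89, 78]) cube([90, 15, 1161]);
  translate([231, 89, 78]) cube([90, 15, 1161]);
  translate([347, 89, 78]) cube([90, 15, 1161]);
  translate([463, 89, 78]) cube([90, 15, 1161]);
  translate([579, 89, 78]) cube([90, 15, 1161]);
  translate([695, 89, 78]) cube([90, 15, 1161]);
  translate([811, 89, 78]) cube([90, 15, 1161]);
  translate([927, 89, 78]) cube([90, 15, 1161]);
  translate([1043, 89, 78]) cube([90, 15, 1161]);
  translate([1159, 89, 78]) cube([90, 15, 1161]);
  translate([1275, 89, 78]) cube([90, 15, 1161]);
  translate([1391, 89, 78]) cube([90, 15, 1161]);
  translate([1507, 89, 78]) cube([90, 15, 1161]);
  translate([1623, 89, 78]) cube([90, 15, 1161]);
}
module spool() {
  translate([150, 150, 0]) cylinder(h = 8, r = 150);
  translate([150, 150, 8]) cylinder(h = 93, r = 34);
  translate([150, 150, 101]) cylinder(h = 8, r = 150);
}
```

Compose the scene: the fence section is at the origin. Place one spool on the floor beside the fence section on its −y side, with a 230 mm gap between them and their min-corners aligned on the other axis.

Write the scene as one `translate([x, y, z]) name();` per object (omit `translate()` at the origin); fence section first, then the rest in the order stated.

fence_section();
translate([0, -530, 0]) spool();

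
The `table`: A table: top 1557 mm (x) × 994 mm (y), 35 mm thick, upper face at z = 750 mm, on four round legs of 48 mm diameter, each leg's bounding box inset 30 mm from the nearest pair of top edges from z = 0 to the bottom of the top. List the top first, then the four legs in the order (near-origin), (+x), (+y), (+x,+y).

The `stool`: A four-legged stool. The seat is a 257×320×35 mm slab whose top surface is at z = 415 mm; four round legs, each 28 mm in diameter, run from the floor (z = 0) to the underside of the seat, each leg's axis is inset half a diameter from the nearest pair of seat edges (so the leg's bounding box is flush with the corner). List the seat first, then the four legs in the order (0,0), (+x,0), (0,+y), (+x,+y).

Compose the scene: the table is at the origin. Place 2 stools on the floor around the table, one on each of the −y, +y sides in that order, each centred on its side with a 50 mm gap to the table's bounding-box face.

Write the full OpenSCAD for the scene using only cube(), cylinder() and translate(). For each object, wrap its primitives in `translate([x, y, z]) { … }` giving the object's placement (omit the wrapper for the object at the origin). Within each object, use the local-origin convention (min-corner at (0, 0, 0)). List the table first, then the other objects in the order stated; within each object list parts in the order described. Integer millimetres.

translate([0, 0, 715]) cube([1557, 994, 35]);
translate([54, 54, 0]) cylinder(h = 715, r = 24);
translate([1503, 54, 0]) cylinder(h = 715, r = 24);
translate([54, 940, 0]) cylinder(h = 715, r = 24);
translate([1503, 940, 0]) cylinder(h = 715, r = 24);
translate([650, -370, 0]) {
  translate([0, 0, 380]) cube([257, 320, 35]);
  translate([14, 14, 0]) cylinder(h = 380, r = 14);
  translate([243, 14, 0]) cylinder(h = 380, r = 14);
  translate([14, 306, 0]) cylinder(h = 380, r = 14);
  translate([243, 306, 0]) cylinder(h = 380, r = 14);
}
translate([650, 1044, 0]) {
  translate([0, 0, 380]) cube([257, 320, 35]);
  translate([14, 14, 0]) cylinder(h = 380, r = 14);
  translate([243, 14, 0]) cylinder(h = 380, r = 14);
  translate([14, 306, 0]) cylinder(h = 380, r = 14);
  translate([243, 306, 0]) cylinder(h = 380, r = 14);
}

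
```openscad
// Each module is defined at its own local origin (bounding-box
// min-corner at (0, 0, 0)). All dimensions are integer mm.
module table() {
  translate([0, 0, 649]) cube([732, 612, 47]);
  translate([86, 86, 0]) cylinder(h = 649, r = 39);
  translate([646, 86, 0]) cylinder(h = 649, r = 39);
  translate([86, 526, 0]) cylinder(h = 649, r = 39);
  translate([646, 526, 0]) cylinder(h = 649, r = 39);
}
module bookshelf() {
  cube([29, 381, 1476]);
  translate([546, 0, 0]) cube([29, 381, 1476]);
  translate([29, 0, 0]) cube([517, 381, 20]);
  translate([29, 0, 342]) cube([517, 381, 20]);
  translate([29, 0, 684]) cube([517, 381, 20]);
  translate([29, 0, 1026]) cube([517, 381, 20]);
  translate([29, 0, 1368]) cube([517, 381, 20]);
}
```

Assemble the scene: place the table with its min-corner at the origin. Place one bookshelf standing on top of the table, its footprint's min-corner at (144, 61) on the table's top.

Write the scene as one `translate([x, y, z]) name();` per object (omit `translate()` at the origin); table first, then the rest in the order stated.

table();
translate([144, 61, 696]) bookshelf();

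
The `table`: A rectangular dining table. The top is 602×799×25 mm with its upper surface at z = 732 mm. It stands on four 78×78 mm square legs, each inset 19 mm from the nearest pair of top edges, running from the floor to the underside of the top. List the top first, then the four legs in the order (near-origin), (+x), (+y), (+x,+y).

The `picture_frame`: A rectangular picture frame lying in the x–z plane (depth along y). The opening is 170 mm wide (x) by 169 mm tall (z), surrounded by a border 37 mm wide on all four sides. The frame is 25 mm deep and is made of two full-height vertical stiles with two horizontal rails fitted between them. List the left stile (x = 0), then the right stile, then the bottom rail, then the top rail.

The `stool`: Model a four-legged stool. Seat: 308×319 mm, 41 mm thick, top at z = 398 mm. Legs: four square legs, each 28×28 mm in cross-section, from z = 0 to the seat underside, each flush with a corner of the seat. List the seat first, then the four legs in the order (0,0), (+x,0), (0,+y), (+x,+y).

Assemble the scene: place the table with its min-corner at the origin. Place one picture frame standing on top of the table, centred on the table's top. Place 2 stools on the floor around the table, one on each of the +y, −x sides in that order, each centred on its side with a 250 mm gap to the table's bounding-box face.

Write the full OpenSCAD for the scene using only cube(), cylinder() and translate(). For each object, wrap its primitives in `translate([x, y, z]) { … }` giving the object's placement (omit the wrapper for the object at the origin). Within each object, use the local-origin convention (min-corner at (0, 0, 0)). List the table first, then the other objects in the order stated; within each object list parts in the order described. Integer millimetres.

translate([0, 0, 707]) cube([602, 799, 25]);
translate([19, 19, 0]) cube([78, 78, 707]);
translate([505, 19, 0]) cube([78, 78, 707]);
translate([19, 702, 0]) cube([78, 78, 707]);
translate([505, 702, 0]) cube([78, 78, 707]);
translate([179, 387, 732]) {
  cube([37, 25, 243]);
  translate([207, 0, 0]) cube([37, 25, 243]);
  translate([37, 0, 0]) cube([170, 25, 37]);
  translate([37, 0, 206]) cube([170, 25, 37]);
}
translate([147, 1049, 0]) {
  translate([0, 0, 357]) cube([308, 319, 41]);
  cube([28, 28, 357]);
  translate([280, 0, 0]) cube([28, 28, 357]);
  translate([0, 291, 0]) cube([28, 28, 357]);
  translate([280, 291, 0]) cube([28, 28, 357]);
}
translate([-558, 240, 0]) {
  translate([0, 0, 357]) cube([308, 319, 41]);
  cube([28, 28, 357]);
  translate([280, 0, 0]) cube([28, 28, 357]);
  translate([0, 291, 0]) cube([28, 28, 357]);
  translate([280, 291, 0]) cube([28, 28, 357]);
}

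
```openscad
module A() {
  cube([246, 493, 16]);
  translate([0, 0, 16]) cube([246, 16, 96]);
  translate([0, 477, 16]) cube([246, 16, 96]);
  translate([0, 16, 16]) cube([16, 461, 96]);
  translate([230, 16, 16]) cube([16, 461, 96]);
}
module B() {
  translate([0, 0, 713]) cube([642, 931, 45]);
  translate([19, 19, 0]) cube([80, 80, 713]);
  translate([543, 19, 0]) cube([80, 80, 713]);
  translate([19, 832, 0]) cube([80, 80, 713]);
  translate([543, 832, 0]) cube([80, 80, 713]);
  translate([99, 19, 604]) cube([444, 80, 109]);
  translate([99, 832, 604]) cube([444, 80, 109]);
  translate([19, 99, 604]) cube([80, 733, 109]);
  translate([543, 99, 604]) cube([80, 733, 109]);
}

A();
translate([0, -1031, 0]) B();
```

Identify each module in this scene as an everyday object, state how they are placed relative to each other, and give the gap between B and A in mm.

The table's nearest face is 100 mm from the open box's −y face.

A is an open box. B is a table. The table is on the floor beside the open box on its −y side. The gap between the table and the open box is 100 mm.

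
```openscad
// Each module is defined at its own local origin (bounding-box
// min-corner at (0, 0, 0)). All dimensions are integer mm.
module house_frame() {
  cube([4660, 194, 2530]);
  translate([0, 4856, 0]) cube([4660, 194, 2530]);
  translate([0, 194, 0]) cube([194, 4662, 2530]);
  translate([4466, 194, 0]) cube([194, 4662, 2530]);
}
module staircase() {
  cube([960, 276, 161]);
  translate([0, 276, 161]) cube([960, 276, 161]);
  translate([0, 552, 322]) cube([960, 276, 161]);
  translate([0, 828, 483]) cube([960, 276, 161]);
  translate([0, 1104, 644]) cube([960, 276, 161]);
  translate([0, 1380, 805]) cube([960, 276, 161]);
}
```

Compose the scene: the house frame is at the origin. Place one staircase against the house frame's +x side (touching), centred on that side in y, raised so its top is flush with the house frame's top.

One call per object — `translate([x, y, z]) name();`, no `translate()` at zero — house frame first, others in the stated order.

house_frame();
translate([4660, 1697, 1564]) staircase();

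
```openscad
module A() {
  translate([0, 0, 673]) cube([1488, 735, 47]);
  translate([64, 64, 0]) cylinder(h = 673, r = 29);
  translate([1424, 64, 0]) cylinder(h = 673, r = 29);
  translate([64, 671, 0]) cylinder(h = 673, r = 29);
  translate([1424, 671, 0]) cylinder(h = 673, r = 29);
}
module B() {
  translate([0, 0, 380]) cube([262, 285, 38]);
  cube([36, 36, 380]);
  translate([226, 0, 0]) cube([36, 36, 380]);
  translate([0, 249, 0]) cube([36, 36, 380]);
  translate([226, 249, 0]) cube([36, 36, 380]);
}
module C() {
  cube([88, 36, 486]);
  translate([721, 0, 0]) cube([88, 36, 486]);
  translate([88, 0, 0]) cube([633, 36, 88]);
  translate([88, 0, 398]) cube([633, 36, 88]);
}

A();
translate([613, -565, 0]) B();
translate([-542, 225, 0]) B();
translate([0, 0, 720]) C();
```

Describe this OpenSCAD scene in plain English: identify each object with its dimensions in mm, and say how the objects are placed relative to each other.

A is a table with a 1488×735 mm rectangular top, 47 mm thick, top surface at z = 720 mm, supported by four round legs of 58 mm diameter, each leg's bounding box inset 35 mm from the nearest pair of top edges, running from the floor.

B is a simple wooden stool: a rectangular seat 262 mm (x) by 285 mm (y), 38 mm thick, top face at z = 418 mm, on four square legs, each 36×36 mm in cross-section. The legs rest on z = 0, each flush with a corner of the seat.

C is a picture frame with a 633×310 mm rectangular opening (x by z) and a uniform 88 mm border on every side. Frame depth is 36 mm along y. It is built from two vertical stiles running the full outside height and two horizontal rails spanning the gap between the stiles.

Two stools sit around the table at the −y, −x sides. The picture frame is on top of the table.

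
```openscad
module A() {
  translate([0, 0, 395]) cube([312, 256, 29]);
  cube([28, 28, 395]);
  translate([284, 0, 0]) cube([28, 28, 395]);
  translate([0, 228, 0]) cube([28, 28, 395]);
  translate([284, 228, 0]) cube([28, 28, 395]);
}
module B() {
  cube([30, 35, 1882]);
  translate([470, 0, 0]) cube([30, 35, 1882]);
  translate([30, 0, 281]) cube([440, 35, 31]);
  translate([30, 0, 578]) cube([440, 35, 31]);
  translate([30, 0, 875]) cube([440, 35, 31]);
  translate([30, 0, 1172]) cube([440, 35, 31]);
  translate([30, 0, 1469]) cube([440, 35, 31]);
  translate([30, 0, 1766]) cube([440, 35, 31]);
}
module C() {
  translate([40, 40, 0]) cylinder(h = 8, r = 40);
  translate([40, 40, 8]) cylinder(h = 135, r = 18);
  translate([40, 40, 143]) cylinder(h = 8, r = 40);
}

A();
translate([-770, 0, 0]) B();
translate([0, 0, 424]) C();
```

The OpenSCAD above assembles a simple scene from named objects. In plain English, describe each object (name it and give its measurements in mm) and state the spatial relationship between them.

A is a four-legged stool. The seat is 312×256 mm, 29 mm thick, top at z = 424 mm. It stands on four square legs, each 28×28 mm in cross-section, from z = 0 to the seat underside, each flush with a corner of the seat.

B is a wooden ladder with two side rails of 30×35 mm section and 1882 mm height, set 500 mm apart overall. Between them run 6 rectangular rungs (35 mm deep, 31 mm thick), front faces flush with the rails' −y face. The bottom of the first rung is 281 mm above the floor and each subsequent rung is 297 mm higher than the one below.

C is a spool: two coaxial disc flanges of radius 40 mm and thickness 8 mm, joined by a core cylinder of radius 18 mm and height 135 mm. The lower flange rests on z = 0 and the three cylinders share a vertical axis.

The ladder is on the floor beside the stool on its −x side. The spool is on top of the stool.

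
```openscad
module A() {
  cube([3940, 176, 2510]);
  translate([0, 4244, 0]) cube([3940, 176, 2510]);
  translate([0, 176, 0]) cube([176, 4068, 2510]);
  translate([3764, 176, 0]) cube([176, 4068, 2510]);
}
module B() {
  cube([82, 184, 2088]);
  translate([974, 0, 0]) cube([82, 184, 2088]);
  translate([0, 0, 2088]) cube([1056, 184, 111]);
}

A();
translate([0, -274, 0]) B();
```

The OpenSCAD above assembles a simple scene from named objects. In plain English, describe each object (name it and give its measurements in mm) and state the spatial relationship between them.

A is the wall frame of a small rectangular building: four walls, each 2510 mm tall and 176 mm thick, enclosing a footprint 3940 mm (x) by 4420 mm (y) outside-to-outside, with no floor or roof. The front and back walls (the −y and +y sides) span the full width; the two side walls fit between them.

B is a door frame. The clear opening is 892 mm wide and 2088 mm high. Two 82 mm wide jambs, 184 mm deep, stand either side of the opening from the floor to the top of the opening. A 111 mm thick head sits across the top of both jambs, spanning the full outside width of the frame.

The door frame is on the floor beside the house frame on its −y side.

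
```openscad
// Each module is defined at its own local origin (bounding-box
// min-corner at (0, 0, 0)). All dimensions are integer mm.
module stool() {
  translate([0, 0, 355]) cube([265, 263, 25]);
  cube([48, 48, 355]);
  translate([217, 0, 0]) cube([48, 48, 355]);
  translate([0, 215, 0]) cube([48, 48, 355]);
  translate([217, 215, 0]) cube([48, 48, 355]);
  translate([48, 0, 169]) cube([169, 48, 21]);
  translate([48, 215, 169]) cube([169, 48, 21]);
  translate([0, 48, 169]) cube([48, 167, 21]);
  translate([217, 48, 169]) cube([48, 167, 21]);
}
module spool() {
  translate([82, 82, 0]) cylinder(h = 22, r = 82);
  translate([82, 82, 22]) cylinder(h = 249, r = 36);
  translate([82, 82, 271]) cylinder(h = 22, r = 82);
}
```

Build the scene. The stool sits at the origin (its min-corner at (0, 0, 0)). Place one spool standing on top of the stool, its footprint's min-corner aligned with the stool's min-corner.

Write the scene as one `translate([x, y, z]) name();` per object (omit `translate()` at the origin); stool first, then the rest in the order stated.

stool();
translate([0, 0, 380]) spool();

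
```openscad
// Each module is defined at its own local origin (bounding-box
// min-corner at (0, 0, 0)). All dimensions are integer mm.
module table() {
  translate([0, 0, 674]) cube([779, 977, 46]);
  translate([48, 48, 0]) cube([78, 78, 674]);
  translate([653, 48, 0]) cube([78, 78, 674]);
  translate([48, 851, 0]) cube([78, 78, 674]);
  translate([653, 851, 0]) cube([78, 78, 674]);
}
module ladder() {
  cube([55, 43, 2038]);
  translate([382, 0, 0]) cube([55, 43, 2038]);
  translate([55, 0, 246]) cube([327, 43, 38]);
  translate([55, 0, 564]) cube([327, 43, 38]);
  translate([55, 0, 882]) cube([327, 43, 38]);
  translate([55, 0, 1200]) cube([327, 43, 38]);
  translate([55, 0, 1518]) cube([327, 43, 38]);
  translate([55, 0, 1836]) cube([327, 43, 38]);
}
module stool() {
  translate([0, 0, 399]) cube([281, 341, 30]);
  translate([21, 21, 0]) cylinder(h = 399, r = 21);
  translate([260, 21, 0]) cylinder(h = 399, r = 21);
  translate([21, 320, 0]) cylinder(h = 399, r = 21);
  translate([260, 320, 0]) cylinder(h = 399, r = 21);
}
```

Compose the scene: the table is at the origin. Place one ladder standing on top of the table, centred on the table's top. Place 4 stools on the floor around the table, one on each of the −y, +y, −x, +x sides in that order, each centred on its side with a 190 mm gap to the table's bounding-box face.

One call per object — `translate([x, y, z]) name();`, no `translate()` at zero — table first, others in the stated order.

table();
translate([171, 467, 720]) ladder();
translate([249, -531, 0]) stool();
translate([249, 1167, 0]) stool();
translate([-471, 318, 0]) stool();
translate([969, 318, 0]) stool();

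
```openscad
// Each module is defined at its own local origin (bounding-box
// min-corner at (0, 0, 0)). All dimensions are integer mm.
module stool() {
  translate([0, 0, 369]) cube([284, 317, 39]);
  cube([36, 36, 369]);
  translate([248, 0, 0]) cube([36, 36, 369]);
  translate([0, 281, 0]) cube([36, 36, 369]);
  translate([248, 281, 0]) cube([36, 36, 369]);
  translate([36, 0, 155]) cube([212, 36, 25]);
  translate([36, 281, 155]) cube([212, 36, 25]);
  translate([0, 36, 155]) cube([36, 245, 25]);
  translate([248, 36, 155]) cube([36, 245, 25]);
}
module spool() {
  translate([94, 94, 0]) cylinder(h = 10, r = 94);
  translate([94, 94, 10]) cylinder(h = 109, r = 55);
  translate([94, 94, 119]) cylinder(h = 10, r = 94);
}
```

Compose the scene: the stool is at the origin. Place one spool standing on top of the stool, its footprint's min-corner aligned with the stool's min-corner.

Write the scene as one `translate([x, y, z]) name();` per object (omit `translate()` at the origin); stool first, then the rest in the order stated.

stool();
translate([0, 0, 408]) spool();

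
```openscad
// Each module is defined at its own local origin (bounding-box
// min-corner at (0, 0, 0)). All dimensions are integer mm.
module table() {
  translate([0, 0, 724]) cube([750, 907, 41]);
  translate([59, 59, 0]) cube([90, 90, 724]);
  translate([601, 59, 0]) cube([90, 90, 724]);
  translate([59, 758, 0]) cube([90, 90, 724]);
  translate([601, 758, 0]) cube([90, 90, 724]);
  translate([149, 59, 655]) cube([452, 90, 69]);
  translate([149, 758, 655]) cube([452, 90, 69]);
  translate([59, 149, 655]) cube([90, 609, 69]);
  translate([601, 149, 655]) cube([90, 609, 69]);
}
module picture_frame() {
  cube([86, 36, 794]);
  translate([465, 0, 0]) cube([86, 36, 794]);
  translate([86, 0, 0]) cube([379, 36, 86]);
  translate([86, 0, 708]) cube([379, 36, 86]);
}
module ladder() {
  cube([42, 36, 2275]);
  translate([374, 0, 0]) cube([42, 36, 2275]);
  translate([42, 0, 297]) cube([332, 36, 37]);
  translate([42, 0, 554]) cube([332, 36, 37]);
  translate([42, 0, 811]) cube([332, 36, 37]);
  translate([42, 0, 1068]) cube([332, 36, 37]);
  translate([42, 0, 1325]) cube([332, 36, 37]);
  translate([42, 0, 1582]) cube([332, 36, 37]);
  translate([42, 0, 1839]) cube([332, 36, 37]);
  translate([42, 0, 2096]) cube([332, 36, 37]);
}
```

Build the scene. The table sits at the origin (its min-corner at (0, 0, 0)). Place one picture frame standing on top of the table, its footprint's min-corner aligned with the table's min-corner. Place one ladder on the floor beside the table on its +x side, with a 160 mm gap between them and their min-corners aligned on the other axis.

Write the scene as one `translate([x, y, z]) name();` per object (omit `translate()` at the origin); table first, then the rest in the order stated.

table();
translate([0, 0, 765]) picture_frame();
translate([910, 0, 0]) ladder();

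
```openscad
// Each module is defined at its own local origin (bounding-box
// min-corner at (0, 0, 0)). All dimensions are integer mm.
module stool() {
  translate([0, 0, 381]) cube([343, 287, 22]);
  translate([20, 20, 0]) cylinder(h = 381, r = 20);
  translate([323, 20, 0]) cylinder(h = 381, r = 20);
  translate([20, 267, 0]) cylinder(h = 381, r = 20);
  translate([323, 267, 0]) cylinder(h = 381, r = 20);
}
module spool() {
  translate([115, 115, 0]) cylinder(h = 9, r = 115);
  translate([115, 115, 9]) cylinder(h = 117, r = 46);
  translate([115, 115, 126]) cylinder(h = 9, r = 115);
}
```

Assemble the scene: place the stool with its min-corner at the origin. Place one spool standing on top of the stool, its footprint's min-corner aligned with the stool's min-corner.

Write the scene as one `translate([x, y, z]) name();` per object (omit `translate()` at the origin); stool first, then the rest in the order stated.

stool();
translate([0, 0, 403]) spool();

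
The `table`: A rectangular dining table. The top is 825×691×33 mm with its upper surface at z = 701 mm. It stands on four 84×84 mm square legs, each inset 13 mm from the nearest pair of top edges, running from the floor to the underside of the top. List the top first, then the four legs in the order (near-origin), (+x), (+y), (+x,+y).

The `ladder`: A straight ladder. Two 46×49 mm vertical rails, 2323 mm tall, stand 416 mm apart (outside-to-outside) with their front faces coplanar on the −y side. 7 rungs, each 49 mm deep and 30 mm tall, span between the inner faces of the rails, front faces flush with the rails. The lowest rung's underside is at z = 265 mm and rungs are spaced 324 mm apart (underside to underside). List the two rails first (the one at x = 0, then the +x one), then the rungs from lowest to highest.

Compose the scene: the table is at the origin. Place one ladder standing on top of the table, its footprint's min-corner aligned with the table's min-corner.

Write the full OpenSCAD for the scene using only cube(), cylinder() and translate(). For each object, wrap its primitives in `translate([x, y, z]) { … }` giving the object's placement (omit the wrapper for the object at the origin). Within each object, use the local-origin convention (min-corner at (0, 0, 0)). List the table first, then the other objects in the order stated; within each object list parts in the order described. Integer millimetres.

translate([0, 0, 668]) cube([825, 691, 33]);
translate([13, 13, 0]) cube([84, 84, 668]);
translate([728, 13, 0]) cube([84, 84, 668]);
translate([13, 594, 0]) cube([84, 84, 668]);
translate([728, 594, 0]) cube([84, 84, 668]);
translate([0, 0, 701]) {
  cube([46, 49, 2323]);
  translate([370, 0, 0]) cube([46, 49, 2323]);
  translate([46, 0, 265]) cube([324, 49, 30]);
  translate([46, 0, 589]) cube([324, 49, 30]);
  translate([46, 0, 913]) cube([324, 49, 30]);
  translate([46, 0, 1237]) cube([324, 49, 30]);
  translate([46, 0, 1561]) cube([324, 49, 30]);
  translate([46, 0, 1885]) cube([324, 49, 30]);
  translate([46, 0, 2209]) cube([324, 49, 30]);
}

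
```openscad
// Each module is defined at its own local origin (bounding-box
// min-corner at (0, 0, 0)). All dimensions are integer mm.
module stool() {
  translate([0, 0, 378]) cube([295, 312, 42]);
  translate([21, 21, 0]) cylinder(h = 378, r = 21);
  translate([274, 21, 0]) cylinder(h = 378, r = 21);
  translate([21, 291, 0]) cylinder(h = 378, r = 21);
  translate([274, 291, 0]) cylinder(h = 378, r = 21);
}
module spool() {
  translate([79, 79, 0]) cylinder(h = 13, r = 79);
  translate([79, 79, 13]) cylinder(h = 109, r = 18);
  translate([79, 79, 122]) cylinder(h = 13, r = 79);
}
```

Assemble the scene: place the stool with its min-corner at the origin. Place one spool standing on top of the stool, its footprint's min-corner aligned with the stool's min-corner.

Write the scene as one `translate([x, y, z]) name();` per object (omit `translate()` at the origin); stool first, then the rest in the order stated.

stool();
translate([0, 0, 420]) spool();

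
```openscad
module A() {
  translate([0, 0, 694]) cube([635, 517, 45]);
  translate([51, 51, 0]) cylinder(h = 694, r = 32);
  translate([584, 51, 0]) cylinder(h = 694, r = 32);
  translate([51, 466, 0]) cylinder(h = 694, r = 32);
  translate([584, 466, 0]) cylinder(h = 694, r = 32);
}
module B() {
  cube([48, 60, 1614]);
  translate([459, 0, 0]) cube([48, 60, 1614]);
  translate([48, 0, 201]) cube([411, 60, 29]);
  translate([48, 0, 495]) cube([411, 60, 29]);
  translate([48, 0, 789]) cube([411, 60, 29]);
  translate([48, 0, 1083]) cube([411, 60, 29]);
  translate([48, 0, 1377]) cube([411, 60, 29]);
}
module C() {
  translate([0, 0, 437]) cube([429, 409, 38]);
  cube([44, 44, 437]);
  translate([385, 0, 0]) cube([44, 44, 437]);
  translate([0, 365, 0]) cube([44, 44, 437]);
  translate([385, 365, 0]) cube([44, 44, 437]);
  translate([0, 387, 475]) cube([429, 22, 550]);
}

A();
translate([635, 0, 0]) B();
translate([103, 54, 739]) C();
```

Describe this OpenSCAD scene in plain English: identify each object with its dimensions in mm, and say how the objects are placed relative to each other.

A is a table: top 635 mm (x) × 517 mm (y), 45 mm thick, upper face at z = 739 mm, on four round legs of 64 mm diameter, each leg's bounding box inset 19 mm from the nearest pair of top edges, running from z = 0 to the bottom of the top.

B is a wooden ladder with two side rails of 48×60 mm section and 1614 mm height, set 507 mm apart overall. Between them run 5 rectangular rungs (60 mm deep, 29 mm thick), front faces flush with the rails' −y face. The bottom of the first rung is 201 mm above the floor and each subsequent rung is 294 mm higher than the one below.

C is a chair. The seat is a 429×409×38 mm slab with its top at z = 475 mm, on four 44×44 mm corner legs (flush with the seat edges, standing on z = 0). A flat backrest 22 mm thick, 550 mm tall, spans the full seat width and rises from the seat top along its +y edge, rear face flush with the rear of the seat.

The ladder is against the table's +x side, with their −y faces flush. The chair is on top of the table, centred.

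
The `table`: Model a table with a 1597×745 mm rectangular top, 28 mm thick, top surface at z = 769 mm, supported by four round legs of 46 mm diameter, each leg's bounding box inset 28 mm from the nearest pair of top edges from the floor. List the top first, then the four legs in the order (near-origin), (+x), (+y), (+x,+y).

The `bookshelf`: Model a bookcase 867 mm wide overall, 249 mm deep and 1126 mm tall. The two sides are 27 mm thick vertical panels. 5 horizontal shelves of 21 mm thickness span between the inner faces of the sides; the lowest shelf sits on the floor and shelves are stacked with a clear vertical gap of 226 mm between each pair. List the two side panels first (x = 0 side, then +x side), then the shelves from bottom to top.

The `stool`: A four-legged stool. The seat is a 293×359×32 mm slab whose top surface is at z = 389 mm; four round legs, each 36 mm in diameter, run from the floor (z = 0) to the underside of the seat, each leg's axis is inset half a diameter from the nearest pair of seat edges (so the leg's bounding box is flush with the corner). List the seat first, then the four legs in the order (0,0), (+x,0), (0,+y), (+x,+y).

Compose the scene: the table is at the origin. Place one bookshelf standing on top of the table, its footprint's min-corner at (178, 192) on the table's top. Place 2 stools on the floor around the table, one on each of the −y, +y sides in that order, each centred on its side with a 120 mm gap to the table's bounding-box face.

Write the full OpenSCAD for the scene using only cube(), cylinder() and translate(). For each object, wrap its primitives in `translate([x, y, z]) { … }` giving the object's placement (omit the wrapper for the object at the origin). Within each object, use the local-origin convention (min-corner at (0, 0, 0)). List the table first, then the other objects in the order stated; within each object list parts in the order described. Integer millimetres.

translate([0, 0, 741]) cube([1597, 745, 28]);
translate([51, 51, 0]) cylinder(h = 741, r = 23);
translate([1546, 51, 0]) cylinder(h = 741, r = 23);
translate([51, 694, 0]) cylinder(h = 741, r = 23);
translate([1546, 694, 0]) cylinder(h = 741, r = 23);
translate([178, 192, 769]) {
  cube([27, 249, 1126]);
  translate([840, 0, 0]) cube([27, 249, 1126]);
  translate([27, 0, 0]) cube([813, 249, 21]);
  translate([27, 0, 247]) cube([813, 249, 21]);
  translate([27, 0, 494]) cube([813, 249, 21]);
  translate([27, 0, 741]) cube([813, 249, 21]);
  translate([27, 0, 988]) cube([813, 249, 21]);
}
translate([652, -479, 0]) {
  translate([0, 0, 357]) cube([293, 359, 32]);
  translate([18, 18, 0]) cylinder(h = 357, r = 18);
  translate([275, 18, 0]) cylinder(h = 357, r = 18);
  translate([18, 341, 0]) cylinder(h = 357, r = 18);
  translate([275, 341, 0]) cylinder(h = 357, r = 18);
}
translate([652, 865, 0]) {
  translate([0, 0, 357]) cube([293, 359, 32]);
  translate([18, 18, 0]) cylinder(h = 357, r = 18);
  translate([275, 18, 0]) cylinder(h = 357, r = 18);
  translate([18, 341, 0]) cylinder(h = 357, r = 18);
  translate([275, 341, 0]) cylinder(h = 357, r = 18);
}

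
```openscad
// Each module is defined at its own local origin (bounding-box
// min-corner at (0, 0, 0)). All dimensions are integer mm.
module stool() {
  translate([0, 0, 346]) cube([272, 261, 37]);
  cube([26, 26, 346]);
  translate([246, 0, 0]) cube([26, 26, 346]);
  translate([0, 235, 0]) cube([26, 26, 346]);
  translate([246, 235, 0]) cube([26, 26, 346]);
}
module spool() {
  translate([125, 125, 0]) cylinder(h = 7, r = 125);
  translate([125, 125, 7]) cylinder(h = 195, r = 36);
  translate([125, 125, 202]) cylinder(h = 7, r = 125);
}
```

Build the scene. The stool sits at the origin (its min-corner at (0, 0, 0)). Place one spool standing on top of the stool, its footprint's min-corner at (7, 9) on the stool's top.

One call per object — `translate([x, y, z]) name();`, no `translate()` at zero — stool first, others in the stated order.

stool();
translate([7, 9, 383]) spool();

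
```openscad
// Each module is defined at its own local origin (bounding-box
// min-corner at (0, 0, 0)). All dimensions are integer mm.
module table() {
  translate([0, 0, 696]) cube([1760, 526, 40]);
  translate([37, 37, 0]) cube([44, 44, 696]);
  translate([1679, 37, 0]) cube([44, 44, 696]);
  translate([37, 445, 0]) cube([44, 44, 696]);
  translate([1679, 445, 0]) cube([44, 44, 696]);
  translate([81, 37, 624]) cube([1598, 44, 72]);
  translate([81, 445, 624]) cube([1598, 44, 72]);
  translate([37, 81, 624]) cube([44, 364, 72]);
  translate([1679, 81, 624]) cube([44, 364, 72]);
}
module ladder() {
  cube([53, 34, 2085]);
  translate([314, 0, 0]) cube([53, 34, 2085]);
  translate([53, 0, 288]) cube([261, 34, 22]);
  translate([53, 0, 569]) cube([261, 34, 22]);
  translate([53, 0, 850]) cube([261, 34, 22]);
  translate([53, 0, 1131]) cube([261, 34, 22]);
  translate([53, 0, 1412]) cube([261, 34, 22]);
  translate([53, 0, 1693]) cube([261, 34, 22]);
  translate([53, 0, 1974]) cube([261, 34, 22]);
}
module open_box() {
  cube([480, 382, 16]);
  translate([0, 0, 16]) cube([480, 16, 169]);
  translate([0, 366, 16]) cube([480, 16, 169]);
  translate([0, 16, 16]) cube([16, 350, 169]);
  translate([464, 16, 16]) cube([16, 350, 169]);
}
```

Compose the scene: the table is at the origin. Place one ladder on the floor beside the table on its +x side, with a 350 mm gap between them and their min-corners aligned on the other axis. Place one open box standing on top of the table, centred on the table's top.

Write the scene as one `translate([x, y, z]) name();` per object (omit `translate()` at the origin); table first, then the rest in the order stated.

table();
translate([2110, 0, 0]) ladder();
translate([640, 72, 736]) open_box();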